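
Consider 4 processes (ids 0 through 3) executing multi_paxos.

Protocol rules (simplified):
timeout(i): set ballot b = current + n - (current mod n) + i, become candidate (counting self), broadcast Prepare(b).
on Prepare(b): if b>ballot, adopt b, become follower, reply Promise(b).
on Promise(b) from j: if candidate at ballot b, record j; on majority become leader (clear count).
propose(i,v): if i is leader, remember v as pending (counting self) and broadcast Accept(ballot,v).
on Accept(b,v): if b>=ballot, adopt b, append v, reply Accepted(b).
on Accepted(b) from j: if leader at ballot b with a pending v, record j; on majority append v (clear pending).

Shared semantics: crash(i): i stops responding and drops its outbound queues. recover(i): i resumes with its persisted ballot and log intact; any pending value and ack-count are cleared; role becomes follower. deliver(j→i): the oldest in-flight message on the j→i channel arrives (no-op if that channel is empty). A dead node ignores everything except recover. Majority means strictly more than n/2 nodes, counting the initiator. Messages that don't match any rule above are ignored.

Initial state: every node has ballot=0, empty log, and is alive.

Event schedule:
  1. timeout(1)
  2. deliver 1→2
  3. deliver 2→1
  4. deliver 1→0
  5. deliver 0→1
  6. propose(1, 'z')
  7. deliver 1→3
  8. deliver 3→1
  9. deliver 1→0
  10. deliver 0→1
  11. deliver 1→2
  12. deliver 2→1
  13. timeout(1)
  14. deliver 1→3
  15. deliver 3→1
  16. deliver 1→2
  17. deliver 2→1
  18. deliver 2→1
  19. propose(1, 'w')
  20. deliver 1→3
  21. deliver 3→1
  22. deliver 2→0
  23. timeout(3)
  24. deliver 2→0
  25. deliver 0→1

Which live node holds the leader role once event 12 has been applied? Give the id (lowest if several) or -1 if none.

1

1. timeout(1):  <1:cand b5 ->
2. deliver 1→2:  <2:foll b5 ->
3. deliver 2→1:  nop
4. deliver 1→0:  <0:foll b5 ->
5. deliver 0→1:  <1:lead b5 ->
6. propose(1,'z'):  nop
7. deliver 1→3:  <3:foll b5 ->
8. deliver 3→1:  nop
9. deliver 1→0:  <0:foll b5 z>
10. deliver 0→1:  nop
11. deliver 1→2:  <2:foll b5 z>
12. deliver 2→1:  <1:lead b5 z>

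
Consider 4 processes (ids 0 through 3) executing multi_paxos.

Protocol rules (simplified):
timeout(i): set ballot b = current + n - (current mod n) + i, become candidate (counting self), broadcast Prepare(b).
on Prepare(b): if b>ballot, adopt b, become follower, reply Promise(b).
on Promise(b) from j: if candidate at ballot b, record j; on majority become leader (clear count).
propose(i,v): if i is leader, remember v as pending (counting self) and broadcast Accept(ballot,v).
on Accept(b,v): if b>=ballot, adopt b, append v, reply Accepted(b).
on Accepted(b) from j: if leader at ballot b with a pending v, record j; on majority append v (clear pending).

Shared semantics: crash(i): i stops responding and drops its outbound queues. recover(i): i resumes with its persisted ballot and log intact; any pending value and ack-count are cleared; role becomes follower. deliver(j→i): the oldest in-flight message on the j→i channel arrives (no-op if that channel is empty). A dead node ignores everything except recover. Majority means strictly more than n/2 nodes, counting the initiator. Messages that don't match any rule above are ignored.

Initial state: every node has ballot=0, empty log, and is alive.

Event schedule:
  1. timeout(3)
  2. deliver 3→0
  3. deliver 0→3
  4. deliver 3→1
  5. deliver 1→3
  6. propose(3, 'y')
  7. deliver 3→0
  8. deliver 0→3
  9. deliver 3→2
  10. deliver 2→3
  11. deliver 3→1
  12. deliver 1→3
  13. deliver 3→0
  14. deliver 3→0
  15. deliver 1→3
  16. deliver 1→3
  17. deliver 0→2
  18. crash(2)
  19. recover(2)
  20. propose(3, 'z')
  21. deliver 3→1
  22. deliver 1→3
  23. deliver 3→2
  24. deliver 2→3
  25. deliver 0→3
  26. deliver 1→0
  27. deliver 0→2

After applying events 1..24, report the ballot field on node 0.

7

[1] timeout(3) → N3(cand b7 [-])
[2] deliver 3→0 → N0(foll b7 [-])
[3] deliver 0→3 → ∅
[4] deliver 3→1 → N1(foll b7 [-])
[5] deliver 1→3 → N3(lead b7 [-])
[6] propose(3,'y') → ∅
[7] deliver 3→0 → N0(foll b7 [y])
[8] deliver 0→3 → ∅
[9] deliver 3→2 → N2(foll b7 [-])
[10] deliver 2→3 → ∅
[11] deliver 3→1 → N1(foll b7 [y])
[12] deliver 1→3 → N3(lead b7 [y])
[13] deliver 3→0 → ∅
[14] deliver 3→0 → ∅
[15] deliver 1→3 → ∅
[16] deliver 1→3 → ∅
[17] deliver 0→2 → ∅
[18] crash(2) → N2(✗foll b7 [-])
[19] recover(2) → N2(foll b7 [-])
[20] propose(3,'z') → ∅
[21] deliver 3→1 → N1(foll b7 [y,z])
[22] deliver 1→3 → ∅
[23] deliver 3→2 → N2(foll b7 [y])
[24] deliver 2→3 → N3(lead b7 [y,z])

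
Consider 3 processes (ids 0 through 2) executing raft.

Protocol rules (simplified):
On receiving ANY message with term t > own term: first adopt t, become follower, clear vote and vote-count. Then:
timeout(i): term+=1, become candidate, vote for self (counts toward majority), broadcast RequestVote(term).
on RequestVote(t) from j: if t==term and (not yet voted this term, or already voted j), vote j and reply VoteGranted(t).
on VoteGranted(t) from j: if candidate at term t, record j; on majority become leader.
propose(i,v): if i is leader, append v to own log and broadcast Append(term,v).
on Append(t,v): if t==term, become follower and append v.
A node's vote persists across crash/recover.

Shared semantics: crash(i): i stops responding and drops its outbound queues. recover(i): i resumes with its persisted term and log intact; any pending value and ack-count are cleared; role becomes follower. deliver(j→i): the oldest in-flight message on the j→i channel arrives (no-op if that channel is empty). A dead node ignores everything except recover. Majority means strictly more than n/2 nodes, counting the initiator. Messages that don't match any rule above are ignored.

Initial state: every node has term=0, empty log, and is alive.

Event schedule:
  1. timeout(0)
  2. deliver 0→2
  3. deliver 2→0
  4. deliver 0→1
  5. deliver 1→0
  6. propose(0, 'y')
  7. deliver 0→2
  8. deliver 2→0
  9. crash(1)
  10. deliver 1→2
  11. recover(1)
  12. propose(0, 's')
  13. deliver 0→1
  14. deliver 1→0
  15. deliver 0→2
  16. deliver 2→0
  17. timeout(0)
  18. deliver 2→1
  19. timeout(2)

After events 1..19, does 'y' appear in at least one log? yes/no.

yes

[1] timeout(0) → N0(cand t1 [-])
[2] deliver 0→2 → N2(foll t1 [-])
[3] deliver 2→0 → N0(lead t1 [-])
[4] deliver 0→1 → N1(foll t1 [-])
[5] deliver 1→0 → ∅
[6] propose(0,'y') → N0(lead t1 [y])
[7] deliver 0→2 → N2(foll t1 [y])
[8] deliver 2→0 → ∅
[9] crash(1) → N1(✗foll t1 [-])
[10] deliver 1→2 → ∅
[11] recover(1) → N1(foll t1 [-])
[12] propose(0,'s') → N0(lead t1 [y,s])
[13] deliver 0→1 → N1(foll t1 [y])
[14] deliver 1→0 → ∅
[15] deliver 0→2 → N2(foll t1 [y,s])
[16] deliver 2→0 → ∅
[17] timeout(0) → N0(cand t2 [y,s])
[18] deliver 2→1 → ∅
[19] timeout(2) → N2(cand t2 [y,s])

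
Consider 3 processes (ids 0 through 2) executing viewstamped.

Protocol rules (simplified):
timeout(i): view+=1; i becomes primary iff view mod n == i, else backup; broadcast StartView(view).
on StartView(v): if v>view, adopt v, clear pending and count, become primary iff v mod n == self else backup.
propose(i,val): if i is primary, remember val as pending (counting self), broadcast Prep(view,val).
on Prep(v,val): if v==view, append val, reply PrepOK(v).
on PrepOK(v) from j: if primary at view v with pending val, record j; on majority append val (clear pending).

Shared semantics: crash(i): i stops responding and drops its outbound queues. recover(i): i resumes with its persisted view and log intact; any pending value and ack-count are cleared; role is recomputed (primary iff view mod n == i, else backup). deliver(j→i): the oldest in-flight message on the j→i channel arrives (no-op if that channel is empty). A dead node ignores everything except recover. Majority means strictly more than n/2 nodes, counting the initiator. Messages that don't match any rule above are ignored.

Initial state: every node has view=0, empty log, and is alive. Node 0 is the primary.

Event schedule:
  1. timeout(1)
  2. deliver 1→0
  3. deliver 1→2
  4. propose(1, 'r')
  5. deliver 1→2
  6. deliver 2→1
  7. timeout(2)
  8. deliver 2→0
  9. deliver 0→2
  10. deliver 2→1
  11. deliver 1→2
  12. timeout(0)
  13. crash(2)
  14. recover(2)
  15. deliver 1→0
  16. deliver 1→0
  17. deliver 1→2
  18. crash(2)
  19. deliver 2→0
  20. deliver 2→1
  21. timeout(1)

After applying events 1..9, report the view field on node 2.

1. timeout(1):  <1:prim v1 ->
2. deliver 1→0:  <0:back v1 ->
3. deliver 1→2:  <2:back v1 ->
4. propose(1,'r'):  nop
5. deliver 1→2:  <2:back v1 r>
6. deliver 2→1:  <1:prim v1 r>
7. timeout(2):  <2:prim v2 r>
8. deliver 2→0:  <0:back v2 ->
9. deliver 0→2:  nop

2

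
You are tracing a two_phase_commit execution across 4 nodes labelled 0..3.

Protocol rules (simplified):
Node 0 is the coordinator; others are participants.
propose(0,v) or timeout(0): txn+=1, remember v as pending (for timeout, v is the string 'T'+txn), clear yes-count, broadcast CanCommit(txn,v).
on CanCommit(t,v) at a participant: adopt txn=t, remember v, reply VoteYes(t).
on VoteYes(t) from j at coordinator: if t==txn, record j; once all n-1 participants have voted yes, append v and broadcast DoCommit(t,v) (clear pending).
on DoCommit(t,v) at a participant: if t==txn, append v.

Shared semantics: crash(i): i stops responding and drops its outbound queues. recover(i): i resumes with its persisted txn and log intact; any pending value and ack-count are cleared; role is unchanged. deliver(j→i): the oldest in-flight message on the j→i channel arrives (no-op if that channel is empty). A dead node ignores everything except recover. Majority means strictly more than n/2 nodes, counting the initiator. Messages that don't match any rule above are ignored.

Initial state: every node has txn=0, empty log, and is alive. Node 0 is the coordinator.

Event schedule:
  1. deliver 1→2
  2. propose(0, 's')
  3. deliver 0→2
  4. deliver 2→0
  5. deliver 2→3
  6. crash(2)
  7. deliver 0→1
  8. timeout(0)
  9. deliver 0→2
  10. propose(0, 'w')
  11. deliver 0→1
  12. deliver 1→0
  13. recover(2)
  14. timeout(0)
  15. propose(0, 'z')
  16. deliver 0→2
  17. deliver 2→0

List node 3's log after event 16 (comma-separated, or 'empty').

[1] deliver 1→2 → ∅
[2] propose(0,'s') → N0(coor t1 [-])
[3] deliver 0→2 → N2(part t1 [-])
[4] deliver 2→0 → ∅
[5] deliver 2→3 → ∅
[6] crash(2) → N2(✗part t1 [-])
[7] deliver 0→1 → N1(part t1 [-])
[8] timeout(0) → N0(coor t2 [-])
[9] deliver 0→2 → ∅
[10] propose(0,'w') → N0(coor t3 [-])
[11] deliver 0→1 → N1(part t2 [-])
[12] deliver 1→0 → ∅
[13] recover(2) → N2(part t1 [-])
[14] timeout(0) → N0(coor t4 [-])
[15] propose(0,'z') → N0(coor t5 [-])
[16] deliver 0→2 → N2(part t2 [-])

empty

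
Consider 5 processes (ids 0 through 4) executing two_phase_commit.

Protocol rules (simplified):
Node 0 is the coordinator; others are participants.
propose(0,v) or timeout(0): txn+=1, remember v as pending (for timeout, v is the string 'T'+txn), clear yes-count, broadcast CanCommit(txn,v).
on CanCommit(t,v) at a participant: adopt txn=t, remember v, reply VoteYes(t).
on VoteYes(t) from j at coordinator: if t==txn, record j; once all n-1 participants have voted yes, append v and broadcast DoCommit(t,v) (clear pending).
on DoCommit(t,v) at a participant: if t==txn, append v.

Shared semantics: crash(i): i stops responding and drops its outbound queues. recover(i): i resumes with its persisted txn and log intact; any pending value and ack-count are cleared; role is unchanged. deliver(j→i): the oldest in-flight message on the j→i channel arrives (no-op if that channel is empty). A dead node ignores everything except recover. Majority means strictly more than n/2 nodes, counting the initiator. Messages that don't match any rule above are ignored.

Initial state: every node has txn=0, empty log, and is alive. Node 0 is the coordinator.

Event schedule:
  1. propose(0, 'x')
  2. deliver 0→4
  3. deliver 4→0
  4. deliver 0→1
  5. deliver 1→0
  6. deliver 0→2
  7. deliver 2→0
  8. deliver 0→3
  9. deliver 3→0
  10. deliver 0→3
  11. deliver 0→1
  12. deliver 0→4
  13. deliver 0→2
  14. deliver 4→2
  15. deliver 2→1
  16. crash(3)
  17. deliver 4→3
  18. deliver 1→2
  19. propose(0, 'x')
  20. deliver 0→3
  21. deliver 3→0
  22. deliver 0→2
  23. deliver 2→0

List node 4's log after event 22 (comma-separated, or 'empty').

x

e1 propose(0,'x'): 0[coor,t=1,-]
e2 deliver 0→4: 4[part,t=1,-]
e3 deliver 4→0: ·
e4 deliver 0→1: 1[part,t=1,-]
e5 deliver 1→0: ·
e6 deliver 0→2: 2[part,t=1,-]
e7 deliver 2→0: ·
e8 deliver 0→3: 3[part,t=1,-]
e9 deliver 3→0: 0[coor,t=1,x]
e10 deliver 0→3: 3[part,t=1,x]
e11 deliver 0→1: 1[part,t=1,x]
e12 deliver 0→4: 4[part,t=1,x]
e13 deliver 0→2: 2[part,t=1,x]
e14 deliver 4→2: ·
e15 deliver 2→1: ·
e16 crash(3): 3[✗part,t=1,x]
e17 deliver 4→3: ·
e18 deliver 1→2: ·
e19 propose(0,'x'): 0[coor,t=2,x]
e20 deliver 0→3: ·
e21 deliver 3→0: ·
e22 deliver 0→2: 2[part,t=2,x]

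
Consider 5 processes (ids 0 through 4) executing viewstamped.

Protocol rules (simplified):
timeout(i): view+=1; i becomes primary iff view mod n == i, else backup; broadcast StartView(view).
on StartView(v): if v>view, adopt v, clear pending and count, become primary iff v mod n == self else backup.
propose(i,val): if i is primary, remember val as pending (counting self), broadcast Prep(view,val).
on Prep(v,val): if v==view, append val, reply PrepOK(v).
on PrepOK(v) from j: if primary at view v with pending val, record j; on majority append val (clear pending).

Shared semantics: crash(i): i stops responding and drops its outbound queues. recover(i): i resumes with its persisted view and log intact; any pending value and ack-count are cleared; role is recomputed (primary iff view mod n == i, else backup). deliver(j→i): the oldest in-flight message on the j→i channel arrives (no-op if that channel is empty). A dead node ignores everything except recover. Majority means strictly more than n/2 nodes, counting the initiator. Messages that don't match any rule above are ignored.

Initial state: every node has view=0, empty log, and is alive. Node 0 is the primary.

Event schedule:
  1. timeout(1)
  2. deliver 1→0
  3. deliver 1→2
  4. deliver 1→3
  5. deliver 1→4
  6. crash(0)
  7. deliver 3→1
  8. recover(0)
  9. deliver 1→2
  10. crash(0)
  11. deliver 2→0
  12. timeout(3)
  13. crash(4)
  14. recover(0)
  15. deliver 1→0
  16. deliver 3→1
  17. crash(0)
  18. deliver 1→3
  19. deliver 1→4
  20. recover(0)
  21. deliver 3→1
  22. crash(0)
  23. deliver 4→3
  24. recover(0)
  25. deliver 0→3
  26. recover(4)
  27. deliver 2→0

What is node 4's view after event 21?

1

1. timeout(1):  <1:prim v1 ->
2. deliver 1→0:  <0:back v1 ->
3. deliver 1→2:  <2:back v1 ->
4. deliver 1→3:  <3:back v1 ->
5. deliver 1→4:  <4:back v1 ->
6. crash(0):  <0:✗back v1 ->
7. deliver 3→1:  nop
8. recover(0):  <0:back v1 ->
9. deliver 1→2:  nop
10. crash(0):  <0:✗back v1 ->
11. deliver 2→0:  nop
12. timeout(3):  <3:back v2 ->
13. crash(4):  <4:✗back v1 ->
14. recover(0):  <0:back v1 ->
15. deliver 1→0:  nop
16. deliver 3→1:  <1:back v2 ->
17. crash(0):  <0:✗back v1 ->
18. deliver 1→3:  nop
19. deliver 1→4:  nop
20. recover(0):  <0:back v1 ->
21. deliver 3→1:  nop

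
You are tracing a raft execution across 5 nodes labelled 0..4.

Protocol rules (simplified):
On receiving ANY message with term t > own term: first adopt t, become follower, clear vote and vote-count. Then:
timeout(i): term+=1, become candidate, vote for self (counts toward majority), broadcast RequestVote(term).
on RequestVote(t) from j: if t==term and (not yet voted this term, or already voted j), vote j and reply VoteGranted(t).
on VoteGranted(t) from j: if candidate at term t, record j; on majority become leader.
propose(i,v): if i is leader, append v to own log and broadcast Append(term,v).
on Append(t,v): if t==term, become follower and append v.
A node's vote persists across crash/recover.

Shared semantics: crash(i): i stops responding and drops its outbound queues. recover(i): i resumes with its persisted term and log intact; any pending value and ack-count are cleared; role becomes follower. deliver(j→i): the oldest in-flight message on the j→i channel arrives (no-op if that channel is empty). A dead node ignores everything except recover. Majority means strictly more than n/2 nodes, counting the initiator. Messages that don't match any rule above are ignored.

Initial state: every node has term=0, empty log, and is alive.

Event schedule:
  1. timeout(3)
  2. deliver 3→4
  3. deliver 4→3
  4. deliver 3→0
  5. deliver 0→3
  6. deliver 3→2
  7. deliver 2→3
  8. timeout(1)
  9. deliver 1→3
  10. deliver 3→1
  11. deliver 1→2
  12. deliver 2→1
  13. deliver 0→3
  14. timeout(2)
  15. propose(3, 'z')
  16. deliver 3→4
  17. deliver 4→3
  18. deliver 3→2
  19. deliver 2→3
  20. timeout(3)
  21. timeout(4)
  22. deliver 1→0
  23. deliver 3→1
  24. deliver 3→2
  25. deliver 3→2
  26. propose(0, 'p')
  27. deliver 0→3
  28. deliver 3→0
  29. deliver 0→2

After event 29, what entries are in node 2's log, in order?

empty

after 1 — timeout(3): n3:cand/t1/[-]
after 2 — deliver 3→4: n4:foll/t1/[-]
after 3 — deliver 4→3: ·
after 4 — deliver 3→0: n0:foll/t1/[-]
after 5 — deliver 0→3: n3:lead/t1/[-]
after 6 — deliver 3→2: n2:foll/t1/[-]
after 7 — deliver 2→3: ·
after 8 — timeout(1): n1:cand/t1/[-]
after 9 — deliver 1→3: ·
after 10 — deliver 3→1: ·
after 11 — deliver 1→2: ·
after 12 — deliver 2→1: ·
after 13 — deliver 0→3: ·
after 14 — timeout(2): n2:cand/t2/[-]
after 15 — propose(3,'z'): n3:lead/t1/[z]
after 16 — deliver 3→4: n4:foll/t1/[z]
after 17 — deliver 4→3: ·
after 18 — deliver 3→2: ·
after 19 — deliver 2→3: n3:foll/t2/[z]
after 20 — timeout(3): n3:cand/t3/[z]
after 21 — timeout(4): n4:cand/t2/[z]
after 22 — deliver 1→0: ·
after 23 — deliver 3→1: n1:foll/t1/[z]
after 24 — deliver 3→2: ·
after 25 — deliver 3→2: n2:foll/t3/[-]
after 26 — propose(0,'p'): ·
after 27 — deliver 0→3: ·
after 28 — deliver 3→0: n0:foll/t1/[z]
after 29 — deliver 0→2: ·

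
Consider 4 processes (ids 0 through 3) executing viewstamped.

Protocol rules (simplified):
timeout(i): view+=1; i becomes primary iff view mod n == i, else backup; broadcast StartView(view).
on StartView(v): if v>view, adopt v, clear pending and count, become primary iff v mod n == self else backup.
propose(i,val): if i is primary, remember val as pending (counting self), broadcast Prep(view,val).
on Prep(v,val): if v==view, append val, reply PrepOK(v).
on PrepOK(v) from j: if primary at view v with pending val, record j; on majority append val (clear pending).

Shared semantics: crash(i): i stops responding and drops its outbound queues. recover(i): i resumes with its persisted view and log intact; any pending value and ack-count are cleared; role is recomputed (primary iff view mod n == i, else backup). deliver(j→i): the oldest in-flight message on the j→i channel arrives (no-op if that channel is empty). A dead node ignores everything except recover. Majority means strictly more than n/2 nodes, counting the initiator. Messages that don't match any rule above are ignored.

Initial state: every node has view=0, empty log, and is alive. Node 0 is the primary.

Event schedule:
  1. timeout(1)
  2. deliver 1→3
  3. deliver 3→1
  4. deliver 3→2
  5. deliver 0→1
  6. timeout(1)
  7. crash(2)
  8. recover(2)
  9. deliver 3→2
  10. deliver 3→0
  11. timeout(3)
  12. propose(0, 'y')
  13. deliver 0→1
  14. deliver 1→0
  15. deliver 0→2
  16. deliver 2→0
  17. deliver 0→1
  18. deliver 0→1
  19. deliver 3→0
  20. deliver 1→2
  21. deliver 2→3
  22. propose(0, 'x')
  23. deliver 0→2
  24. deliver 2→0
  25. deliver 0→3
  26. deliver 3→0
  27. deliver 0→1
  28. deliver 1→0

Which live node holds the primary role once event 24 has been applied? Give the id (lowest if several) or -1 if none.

-1

after 1 — timeout(1): n1:prim/v1/[-]
after 2 — deliver 1→3: n3:back/v1/[-]
after 3 — deliver 3→1: ·
after 4 — deliver 3→2: ·
after 5 — deliver 0→1: ·
after 6 — timeout(1): n1:back/v2/[-]
after 7 — crash(2): n2:✗back/v0/[-]
after 8 — recover(2): n2:back/v0/[-]
after 9 — deliver 3→2: ·
after 10 — deliver 3→0: ·
after 11 — timeout(3): n3:back/v2/[-]
after 12 — propose(0,'y'): ·
after 13 — deliver 0→1: ·
after 14 — deliver 1→0: n0:back/v1/[-]
after 15 — deliver 0→2: n2:back/v0/[y]
after 16 — deliver 2→0: ·
after 17 — deliver 0→1: ·
after 18 — deliver 0→1: ·
after 19 — deliver 3→0: n0:back/v2/[-]
after 20 — deliver 1→2: n2:back/v1/[y]
after 21 — deliver 2→3: ·
after 22 — propose(0,'x'): ·
after 23 — deliver 0→2: ·
after 24 — deliver 2→0: ·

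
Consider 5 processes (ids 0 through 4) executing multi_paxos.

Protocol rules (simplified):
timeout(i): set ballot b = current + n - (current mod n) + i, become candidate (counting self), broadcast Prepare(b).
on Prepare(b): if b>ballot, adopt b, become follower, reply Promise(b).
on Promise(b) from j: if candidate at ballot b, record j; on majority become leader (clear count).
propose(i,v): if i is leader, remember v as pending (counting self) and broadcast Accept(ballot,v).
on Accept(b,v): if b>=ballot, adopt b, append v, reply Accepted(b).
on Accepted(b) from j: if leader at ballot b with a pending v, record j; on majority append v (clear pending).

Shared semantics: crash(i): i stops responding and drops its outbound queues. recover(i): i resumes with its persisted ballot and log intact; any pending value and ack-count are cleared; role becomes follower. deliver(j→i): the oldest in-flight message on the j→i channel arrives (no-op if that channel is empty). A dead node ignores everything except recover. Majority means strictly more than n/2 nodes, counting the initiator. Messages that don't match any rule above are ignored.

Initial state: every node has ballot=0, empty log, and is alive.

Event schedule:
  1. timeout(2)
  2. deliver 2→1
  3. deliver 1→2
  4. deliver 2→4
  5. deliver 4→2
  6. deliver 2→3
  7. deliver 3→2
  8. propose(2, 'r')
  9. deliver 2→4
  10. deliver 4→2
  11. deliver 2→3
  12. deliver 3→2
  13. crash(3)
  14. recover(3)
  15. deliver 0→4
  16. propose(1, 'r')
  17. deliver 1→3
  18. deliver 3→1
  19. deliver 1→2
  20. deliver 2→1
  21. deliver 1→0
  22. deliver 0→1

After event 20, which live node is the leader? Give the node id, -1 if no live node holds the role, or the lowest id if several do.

1. timeout(2):  <2:cand b7 ->
2. deliver 2→1:  <1:foll b7 ->
3. deliver 1→2:  nop
4. deliver 2→4:  <4:foll b7 ->
5. deliver 4→2:  <2:lead b7 ->
6. deliver 2→3:  <3:foll b7 ->
7. deliver 3→2:  nop
8. propose(2,'r'):  nop
9. deliver 2→4:  <4:foll b7 r>
10. deliver 4→2:  nop
11. deliver 2→3:  <3:foll b7 r>
12. deliver 3→2:  <2:lead b7 r>
13. crash(3):  <3:✗foll b7 r>
14. recover(3):  <3:foll b7 r>
15. deliver 0→4:  nop
16. propose(1,'r'):  nop
17. deliver 1→3:  nop
18. deliver 3→1:  nop
19. deliver 1→2:  nop
20. deliver 2→1:  <1:foll b7 r>

2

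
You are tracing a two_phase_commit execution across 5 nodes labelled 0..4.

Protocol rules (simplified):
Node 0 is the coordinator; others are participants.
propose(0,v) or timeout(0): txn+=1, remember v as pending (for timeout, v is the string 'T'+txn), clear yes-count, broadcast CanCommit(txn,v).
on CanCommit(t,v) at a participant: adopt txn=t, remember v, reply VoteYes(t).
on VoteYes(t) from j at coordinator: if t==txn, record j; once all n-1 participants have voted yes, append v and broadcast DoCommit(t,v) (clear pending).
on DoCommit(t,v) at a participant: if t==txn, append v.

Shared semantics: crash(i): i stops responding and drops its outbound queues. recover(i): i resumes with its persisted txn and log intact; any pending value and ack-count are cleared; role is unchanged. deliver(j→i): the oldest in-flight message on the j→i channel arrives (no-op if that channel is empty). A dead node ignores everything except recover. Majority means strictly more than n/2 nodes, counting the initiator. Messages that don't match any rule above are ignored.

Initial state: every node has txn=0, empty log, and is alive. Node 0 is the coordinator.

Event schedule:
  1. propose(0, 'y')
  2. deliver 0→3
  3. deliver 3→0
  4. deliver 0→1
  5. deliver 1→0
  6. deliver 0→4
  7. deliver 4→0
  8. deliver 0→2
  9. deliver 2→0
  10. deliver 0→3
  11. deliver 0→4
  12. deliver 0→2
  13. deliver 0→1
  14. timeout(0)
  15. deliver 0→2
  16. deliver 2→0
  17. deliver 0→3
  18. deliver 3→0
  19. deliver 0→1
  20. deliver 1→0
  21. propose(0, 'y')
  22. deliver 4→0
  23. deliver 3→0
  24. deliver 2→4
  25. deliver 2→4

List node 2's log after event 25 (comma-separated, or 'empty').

[1] propose(0,'y') → N0(coor t1 [-])
[2] deliver 0→3 → N3(part t1 [-])
[3] deliver 3→0 → ∅
[4] deliver 0→1 → N1(part t1 [-])
[5] deliver 1→0 → ∅
[6] deliver 0→4 → N4(part t1 [-])
[7] deliver 4→0 → ∅
[8] deliver 0→2 → N2(part t1 [-])
[9] deliver 2→0 → N0(coor t1 [y])
[10] deliver 0→3 → N3(part t1 [y])
[11] deliver 0→4 → N4(part t1 [y])
[12] deliver 0→2 → N2(part t1 [y])
[13] deliver 0→1 → N1(part t1 [y])
[14] timeout(0) → N0(coor t2 [y])
[15] deliver 0→2 → N2(part t2 [y])
[16] deliver 2→0 → ∅
[17] deliver 0→3 → N3(part t2 [y])
[18] deliver 3→0 → ∅
[19] deliver 0→1 → N1(part t2 [y])
[20] deliver 1→0 → ∅
[21] propose(0,'y') → N0(coor t3 [y])
[22] deliver 4→0 → ∅
[23] deliver 3→0 → ∅
[24] deliver 2→4 → ∅
[25] deliver 2→4 → ∅

y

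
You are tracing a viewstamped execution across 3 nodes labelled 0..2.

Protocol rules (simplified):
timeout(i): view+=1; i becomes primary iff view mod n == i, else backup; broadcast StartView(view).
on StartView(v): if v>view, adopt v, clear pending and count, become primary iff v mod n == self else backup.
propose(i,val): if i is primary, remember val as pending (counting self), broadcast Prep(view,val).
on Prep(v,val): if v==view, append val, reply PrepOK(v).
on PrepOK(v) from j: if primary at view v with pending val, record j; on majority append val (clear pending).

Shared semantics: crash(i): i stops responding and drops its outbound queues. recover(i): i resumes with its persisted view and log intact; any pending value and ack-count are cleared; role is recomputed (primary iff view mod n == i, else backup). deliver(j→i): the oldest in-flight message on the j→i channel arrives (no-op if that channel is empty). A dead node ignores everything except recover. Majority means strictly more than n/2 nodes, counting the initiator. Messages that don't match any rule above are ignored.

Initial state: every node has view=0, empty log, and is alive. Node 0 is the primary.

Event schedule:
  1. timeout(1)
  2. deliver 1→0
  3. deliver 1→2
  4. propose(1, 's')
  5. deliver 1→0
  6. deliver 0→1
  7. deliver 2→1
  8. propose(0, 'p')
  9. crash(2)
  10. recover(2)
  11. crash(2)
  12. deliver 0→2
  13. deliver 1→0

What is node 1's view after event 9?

1

after 1 — timeout(1): n1:prim/v1/[-]
after 2 — deliver 1→0: n0:back/v1/[-]
after 3 — deliver 1→2: n2:back/v1/[-]
after 4 — propose(1,'s'): ·
after 5 — deliver 1→0: n0:back/v1/[s]
after 6 — deliver 0→1: n1:prim/v1/[s]
after 7 — deliver 2→1: ·
after 8 — propose(0,'p'): ·
after 9 — crash(2): n2:✗back/v1/[-]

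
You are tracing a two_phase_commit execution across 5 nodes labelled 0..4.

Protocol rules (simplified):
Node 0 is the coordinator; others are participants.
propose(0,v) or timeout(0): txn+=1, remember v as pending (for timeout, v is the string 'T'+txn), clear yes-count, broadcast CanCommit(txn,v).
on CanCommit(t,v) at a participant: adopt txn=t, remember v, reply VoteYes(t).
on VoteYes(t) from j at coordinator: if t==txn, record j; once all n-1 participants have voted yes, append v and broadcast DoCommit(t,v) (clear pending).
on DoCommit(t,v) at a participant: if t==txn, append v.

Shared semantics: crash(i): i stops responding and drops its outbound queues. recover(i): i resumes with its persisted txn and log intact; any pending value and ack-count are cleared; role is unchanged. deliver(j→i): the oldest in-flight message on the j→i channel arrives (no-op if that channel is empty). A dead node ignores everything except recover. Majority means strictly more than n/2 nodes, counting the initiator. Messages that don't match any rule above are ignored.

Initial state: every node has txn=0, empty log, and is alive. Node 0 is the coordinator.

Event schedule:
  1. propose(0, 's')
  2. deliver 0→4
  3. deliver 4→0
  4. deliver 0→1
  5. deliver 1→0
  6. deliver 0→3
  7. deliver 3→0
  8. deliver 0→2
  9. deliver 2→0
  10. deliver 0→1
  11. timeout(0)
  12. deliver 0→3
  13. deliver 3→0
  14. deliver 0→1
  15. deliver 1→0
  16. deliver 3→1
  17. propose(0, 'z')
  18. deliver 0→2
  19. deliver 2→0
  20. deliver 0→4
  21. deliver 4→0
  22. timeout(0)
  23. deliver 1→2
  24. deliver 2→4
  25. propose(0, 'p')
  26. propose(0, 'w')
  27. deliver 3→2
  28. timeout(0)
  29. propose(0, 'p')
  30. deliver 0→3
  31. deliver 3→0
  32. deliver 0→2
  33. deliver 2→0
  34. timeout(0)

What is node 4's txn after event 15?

[1] propose(0,'s') → N0(coor t1 [-])
[2] deliver 0→4 → N4(part t1 [-])
[3] deliver 4→0 → ∅
[4] deliver 0→1 → N1(part t1 [-])
[5] deliver 1→0 → ∅
[6] deliver 0→3 → N3(part t1 [-])
[7] deliver 3→0 → ∅
[8] deliver 0→2 → N2(part t1 [-])
[9] deliver 2→0 → N0(coor t1 [s])
[10] deliver 0→1 → N1(part t1 [s])
[11] timeout(0) → N0(coor t2 [s])
[12] deliver 0→3 → N3(part t1 [s])
[13] deliver 3→0 → ∅
[14] deliver 0→1 → N1(part t2 [s])
[15] deliver 1→0 → ∅

1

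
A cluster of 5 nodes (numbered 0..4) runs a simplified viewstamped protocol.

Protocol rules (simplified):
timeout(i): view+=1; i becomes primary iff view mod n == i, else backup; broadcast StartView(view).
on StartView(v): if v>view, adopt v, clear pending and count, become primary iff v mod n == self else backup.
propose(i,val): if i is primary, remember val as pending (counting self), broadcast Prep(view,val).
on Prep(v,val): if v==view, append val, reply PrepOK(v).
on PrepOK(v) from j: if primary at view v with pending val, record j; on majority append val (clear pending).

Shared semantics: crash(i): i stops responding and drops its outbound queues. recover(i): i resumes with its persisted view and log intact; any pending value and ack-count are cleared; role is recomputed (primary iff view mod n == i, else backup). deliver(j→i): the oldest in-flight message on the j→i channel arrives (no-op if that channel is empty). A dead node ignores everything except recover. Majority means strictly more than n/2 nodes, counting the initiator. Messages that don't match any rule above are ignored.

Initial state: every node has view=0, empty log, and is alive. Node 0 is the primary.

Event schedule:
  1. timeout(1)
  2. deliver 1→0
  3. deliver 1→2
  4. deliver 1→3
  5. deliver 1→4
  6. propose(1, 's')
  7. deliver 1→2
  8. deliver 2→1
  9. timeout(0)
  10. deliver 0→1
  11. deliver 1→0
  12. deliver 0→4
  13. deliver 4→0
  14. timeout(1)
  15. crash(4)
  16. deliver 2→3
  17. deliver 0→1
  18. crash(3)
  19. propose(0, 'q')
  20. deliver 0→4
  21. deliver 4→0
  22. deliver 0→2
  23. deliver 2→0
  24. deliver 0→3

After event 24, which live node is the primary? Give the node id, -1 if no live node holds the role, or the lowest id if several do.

[1] timeout(1) → N1(prim v1 [-])
[2] deliver 1→0 → N0(back v1 [-])
[3] deliver 1→2 → N2(back v1 [-])
[4] deliver 1→3 → N3(back v1 [-])
[5] deliver 1→4 → N4(back v1 [-])
[6] propose(1,'s') → ∅
[7] deliver 1→2 → N2(back v1 [s])
[8] deliver 2→1 → ∅
[9] timeout(0) → N0(back v2 [-])
[10] deliver 0→1 → N1(back v2 [-])
[11] deliver 1→0 → ∅
[12] deliver 0→4 → N4(back v2 [-])
[13] deliver 4→0 → ∅
[14] timeout(1) → N1(back v3 [-])
[15] crash(4) → N4(✗back v2 [-])
[16] deliver 2→3 → ∅
[17] deliver 0→1 → ∅
[18] crash(3) → N3(✗back v1 [-])
[19] propose(0,'q') → ∅
[20] deliver 0→4 → ∅
[21] deliver 4→0 → ∅
[22] deliver 0→2 → N2(prim v2 [s])
[23] deliver 2→0 → ∅
[24] deliver 0→3 → ∅

2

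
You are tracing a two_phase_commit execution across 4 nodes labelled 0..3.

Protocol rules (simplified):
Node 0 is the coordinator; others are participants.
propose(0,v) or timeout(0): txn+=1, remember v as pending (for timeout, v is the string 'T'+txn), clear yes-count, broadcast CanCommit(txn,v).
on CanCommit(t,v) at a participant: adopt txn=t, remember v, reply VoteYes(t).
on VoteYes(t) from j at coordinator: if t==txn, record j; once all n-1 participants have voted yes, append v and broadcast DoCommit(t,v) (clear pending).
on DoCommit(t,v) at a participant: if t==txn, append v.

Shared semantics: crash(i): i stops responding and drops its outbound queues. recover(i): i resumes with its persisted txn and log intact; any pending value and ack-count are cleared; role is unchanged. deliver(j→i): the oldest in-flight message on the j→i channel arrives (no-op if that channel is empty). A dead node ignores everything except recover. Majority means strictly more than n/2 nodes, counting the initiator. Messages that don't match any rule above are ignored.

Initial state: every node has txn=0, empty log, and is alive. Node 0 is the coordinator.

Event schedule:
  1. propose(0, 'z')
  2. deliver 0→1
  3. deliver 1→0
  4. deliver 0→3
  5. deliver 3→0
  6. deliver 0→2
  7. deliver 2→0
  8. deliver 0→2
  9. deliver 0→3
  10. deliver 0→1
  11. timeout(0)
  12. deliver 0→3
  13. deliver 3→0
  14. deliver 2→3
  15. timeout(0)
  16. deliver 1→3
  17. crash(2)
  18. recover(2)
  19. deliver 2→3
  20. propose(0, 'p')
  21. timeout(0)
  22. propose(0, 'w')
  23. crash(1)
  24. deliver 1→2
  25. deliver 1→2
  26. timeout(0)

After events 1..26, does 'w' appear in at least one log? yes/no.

e1 propose(0,'z'): 0[coor,t=1,-]
e2 deliver 0→1: 1[part,t=1,-]
e3 deliver 1→0: ·
e4 deliver 0→3: 3[part,t=1,-]
e5 deliver 3→0: ·
e6 deliver 0→2: 2[part,t=1,-]
e7 deliver 2→0: 0[coor,t=1,z]
e8 deliver 0→2: 2[part,t=1,z]
e9 deliver 0→3: 3[part,t=1,z]
e10 deliver 0→1: 1[part,t=1,z]
e11 timeout(0): 0[coor,t=2,z]
e12 deliver 0→3: 3[part,t=2,z]
e13 deliver 3→0: ·
e14 deliver 2→3: ·
e15 timeout(0): 0[coor,t=3,z]
e16 deliver 1→3: ·
e17 crash(2): 2[✗part,t=1,z]
e18 recover(2): 2[part,t=1,z]
e19 deliver 2→3: ·
e20 propose(0,'p'): 0[coor,t=4,z]
e21 timeout(0): 0[coor,t=5,z]
e22 propose(0,'w'): 0[coor,t=6,z]
e23 crash(1): 1[✗part,t=1,z]
e24 deliver 1→2: ·
e25 deliver 1→2: ·
e26 timeout(0): 0[coor,t=7,z]

no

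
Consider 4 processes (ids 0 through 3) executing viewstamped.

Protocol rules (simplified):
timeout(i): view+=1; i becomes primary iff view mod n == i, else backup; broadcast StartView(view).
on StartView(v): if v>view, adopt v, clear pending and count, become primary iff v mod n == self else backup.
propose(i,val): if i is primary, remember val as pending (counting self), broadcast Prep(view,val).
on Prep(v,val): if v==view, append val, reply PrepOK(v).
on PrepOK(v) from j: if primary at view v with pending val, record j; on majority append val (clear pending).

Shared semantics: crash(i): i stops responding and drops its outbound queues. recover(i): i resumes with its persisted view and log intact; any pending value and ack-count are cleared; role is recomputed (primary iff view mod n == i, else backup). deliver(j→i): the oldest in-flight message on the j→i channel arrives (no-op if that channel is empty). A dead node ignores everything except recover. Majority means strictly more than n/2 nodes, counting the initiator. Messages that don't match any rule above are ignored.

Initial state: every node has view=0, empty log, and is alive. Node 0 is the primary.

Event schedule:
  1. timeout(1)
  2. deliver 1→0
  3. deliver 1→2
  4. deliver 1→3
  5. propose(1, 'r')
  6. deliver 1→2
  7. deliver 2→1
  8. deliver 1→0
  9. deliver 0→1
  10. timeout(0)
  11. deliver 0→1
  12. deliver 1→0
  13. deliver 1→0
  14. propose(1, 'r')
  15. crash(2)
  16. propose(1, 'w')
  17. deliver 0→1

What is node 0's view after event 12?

step 1 timeout(1): 1={prim,v=1,log=-}
step 2 deliver 1→0: 0={back,v=1,log=-}
step 3 deliver 1→2: 2={back,v=1,log=-}
step 4 deliver 1→3: 3={back,v=1,log=-}
step 5 propose(1,'r'): —
step 6 deliver 1→2: 2={back,v=1,log=r}
step 7 deliver 2→1: —
step 8 deliver 1→0: 0={back,v=1,log=r}
step 9 deliver 0→1: 1={prim,v=1,log=r}
step 10 timeout(0): 0={back,v=2,log=r}
step 11 deliver 0→1: 1={back,v=2,log=r}
step 12 deliver 1→0: —

2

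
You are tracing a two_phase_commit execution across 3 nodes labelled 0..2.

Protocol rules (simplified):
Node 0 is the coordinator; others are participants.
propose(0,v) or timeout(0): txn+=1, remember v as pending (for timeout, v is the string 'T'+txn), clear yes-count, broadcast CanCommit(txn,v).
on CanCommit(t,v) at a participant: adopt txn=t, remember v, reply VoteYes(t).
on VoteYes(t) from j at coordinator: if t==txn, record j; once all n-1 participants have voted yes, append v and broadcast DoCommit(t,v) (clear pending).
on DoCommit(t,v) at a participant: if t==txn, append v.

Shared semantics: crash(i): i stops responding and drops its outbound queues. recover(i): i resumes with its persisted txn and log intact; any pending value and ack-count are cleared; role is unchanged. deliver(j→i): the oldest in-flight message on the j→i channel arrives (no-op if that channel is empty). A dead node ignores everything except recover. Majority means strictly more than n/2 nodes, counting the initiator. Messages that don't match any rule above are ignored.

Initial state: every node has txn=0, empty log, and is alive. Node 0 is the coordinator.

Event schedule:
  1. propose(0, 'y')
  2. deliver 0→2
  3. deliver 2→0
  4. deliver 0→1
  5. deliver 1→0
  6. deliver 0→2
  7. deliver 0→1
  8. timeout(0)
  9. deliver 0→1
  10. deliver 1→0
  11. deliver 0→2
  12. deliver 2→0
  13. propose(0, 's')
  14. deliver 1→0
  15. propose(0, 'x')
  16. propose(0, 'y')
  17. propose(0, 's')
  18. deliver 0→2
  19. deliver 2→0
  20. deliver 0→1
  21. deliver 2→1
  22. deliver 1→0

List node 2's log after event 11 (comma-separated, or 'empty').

1. propose(0,'y'):  <0:coor t1 ->
2. deliver 0→2:  <2:part t1 ->
3. deliver 2→0:  nop
4. deliver 0→1:  <1:part t1 ->
5. deliver 1→0:  <0:coor t1 y>
6. deliver 0→2:  <2:part t1 y>
7. deliver 0→1:  <1:part t1 y>
8. timeout(0):  <0:coor t2 y>
9. deliver 0→1:  <1:part t2 y>
10. deliver 1→0:  nop
11. deliver 0→2:  <2:part t2 y>

y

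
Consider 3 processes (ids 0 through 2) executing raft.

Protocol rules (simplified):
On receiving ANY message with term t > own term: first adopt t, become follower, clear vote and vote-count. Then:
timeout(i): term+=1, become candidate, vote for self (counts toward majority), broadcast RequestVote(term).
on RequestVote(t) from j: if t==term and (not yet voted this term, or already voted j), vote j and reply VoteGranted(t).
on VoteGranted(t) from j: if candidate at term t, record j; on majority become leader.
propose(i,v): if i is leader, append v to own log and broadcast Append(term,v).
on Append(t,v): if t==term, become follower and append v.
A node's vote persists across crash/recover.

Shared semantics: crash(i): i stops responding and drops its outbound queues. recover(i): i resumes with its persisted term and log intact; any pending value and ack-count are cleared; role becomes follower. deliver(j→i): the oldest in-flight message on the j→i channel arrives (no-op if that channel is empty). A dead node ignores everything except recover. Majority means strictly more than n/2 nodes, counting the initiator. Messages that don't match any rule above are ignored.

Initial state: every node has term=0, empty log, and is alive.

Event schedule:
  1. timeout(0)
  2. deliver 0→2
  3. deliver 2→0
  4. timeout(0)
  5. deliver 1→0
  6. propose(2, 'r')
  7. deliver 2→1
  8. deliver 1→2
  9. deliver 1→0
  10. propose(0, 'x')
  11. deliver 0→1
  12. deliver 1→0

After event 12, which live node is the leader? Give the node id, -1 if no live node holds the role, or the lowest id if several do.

-1

e1 timeout(0): 0[cand,t=1,-]
e2 deliver 0→2: 2[foll,t=1,-]
e3 deliver 2→0: 0[lead,t=1,-]
e4 timeout(0): 0[cand,t=2,-]
e5 deliver 1→0: ·
e6 propose(2,'r'): ·
e7 deliver 2→1: ·
e8 deliver 1→2: ·
e9 deliver 1→0: ·
e10 propose(0,'x'): ·
e11 deliver 0→1: 1[foll,t=1,-]
e12 deliver 1→0: ·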